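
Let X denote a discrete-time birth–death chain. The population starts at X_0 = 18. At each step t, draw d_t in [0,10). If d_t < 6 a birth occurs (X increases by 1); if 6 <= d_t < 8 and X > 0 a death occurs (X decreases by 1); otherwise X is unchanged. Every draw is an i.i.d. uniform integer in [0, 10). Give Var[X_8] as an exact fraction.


128/25

X can drop by at most 1 per step and X_0 = 18 > T = 8, so X_t >= 18 − t >= 10 > 0 for every t <= 8: the floor at 0 (the 'and X > 0' condition) never binds. Hence X_8 = X_0 + Σ_{t<8} Y_t with i.i.d. increments Y_t = y(d_t) ∈ {+1, −1, 0}.
Outcome values over d=0..9: [1, 1, 1, 1, 1, 1, -1, -1, 0, 0]
Σy = 4, Σy² = 8, M = 10
μ = 4/10 = 2/5,  σ² = 8/10 − (2/5)² = 16/25
Independent increments: Var[X_8] = 8·σ² = 8·(16/25) = 128/25


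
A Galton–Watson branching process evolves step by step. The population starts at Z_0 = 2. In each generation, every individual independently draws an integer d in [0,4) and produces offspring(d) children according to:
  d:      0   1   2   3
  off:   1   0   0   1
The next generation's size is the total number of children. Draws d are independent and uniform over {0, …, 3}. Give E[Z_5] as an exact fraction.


Outcome values over d=0..3: [1, 0, 0, 1]
Σy = 2, Σy² = 2, M = 4
μ = 2/4 = 1/2,  σ² = 2/4 − (1/2)² = 1/4
E[Z_0] = 2
E[Z_1] = 1/2·E[Z_0] = 1
E[Z_2] = 1/2·E[Z_1] = 1/2
E[Z_3] = 1/2·E[Z_2] = 1/4
E[Z_4] = 1/2·E[Z_3] = 1/8
E[Z_5] = 1/2·E[Z_4] = 1/16

1/16


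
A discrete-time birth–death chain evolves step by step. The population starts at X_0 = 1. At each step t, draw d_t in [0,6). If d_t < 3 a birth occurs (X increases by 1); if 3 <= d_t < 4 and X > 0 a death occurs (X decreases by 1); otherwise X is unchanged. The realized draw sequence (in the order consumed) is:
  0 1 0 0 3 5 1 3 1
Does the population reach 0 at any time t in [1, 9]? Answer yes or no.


no

t=0: X=1, d=0 → birth, X_1=2
t=1: X=2, d=1 → birth, X_2=3
t=2: X=3, d=0 → birth, X_3=4
t=3: X=4, d=0 → birth, X_4=5
t=4: X=5, d=3 → death, X_5=4
t=5: X=4, d=5 → hold, X_6=4
t=6: X=4, d=1 → birth, X_7=5
t=7: X=5, d=3 → death, X_8=4
t=8: X=4, d=1 → birth, X_9=5


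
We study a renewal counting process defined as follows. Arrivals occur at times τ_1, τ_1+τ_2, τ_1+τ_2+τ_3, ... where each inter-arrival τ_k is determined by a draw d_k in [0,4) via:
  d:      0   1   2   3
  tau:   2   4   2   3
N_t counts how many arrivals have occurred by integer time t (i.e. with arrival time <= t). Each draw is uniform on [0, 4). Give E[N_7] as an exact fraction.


Inter-arrival values over d=0..3: [2, 4, 2, 3]
Each d has probability 1/4, so the pmf of τ is: f(2) = 1/2, f(3) = 1/4, f(4) = 1/4
Renewal equation for m(n) = E[N_n]: condition on τ_1 = k (if k <= n, one arrival plus a fresh copy on the remaining n−k steps): m(n) = F(n) + Σ_{k<=n} f(k)·m(n−k), where F(n) = P(τ <= n) and m(0) = 0
m(1) = F(1) = 0
m(2) = F(2) = 1/2
m(3) = F(3) = 3/4
m(4) = F(4) + f(2)·m(2) = 1 + 1/2·1/2 = 5/4
m(5) = F(5) + f(2)·m(3) + f(3)·m(2) = 1 + 1/2·3/4 + 1/4·1/2 = 3/2
m(6) = F(6) + f(2)·m(4) + f(3)·m(3) + f(4)·m(2) = 1 + 1/2·5/4 + 1/4·3/4 + 1/4·1/2 = 31/16
m(7) = F(7) + f(2)·m(5) + f(3)·m(4) + f(4)·m(3) = 1 + 1/2·3/2 + 1/4·5/4 + 1/4·3/4 = 9/4
E[N_7] = m(7) = 9/4

9/4


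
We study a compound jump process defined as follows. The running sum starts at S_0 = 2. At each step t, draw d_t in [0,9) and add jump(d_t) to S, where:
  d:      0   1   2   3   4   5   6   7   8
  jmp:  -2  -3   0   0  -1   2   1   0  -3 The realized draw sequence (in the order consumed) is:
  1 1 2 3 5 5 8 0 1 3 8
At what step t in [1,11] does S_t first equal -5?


8

t=0: S=2, d=1, jump=-3, S_1=-1
t=1: S=-1, d=1, jump=-3, S_2=-4
t=2: S=-4, d=2, jump=0, S_3=-4
t=3: S=-4, d=3, jump=0, S_4=-4
t=4: S=-4, d=5, jump=2, S_5=-2
t=5: S=-2, d=5, jump=2, S_6=0
t=6: S=0, d=8, jump=-3, S_7=-3
t=7: S=-3, d=0, jump=-2, S_8=-5
t=8: S=-5, d=1, jump=-3, S_9=-8
t=9: S=-8, d=3, jump=0, S_10=-8
t=10: S=-8, d=8, jump=-3, S_11=-11


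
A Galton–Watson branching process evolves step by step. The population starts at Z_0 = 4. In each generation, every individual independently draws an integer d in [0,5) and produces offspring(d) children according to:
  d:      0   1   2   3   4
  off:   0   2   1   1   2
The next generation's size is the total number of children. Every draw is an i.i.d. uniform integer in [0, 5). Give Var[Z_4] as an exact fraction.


8116416/390625

Outcome values over d=0..4: [0, 2, 1, 1, 2]
Σy = 6, Σy² = 10, M = 5
μ = 6/5 = 6/5,  σ² = 10/5 − (6/5)² = 14/25
V_0 = 0, E_0 = 4
V_1 = 14/25·E_0 + (6/5)²·V_0 = 56/25;  E_1 = 24/5
V_2 = 14/25·E_1 + (6/5)²·V_1 = 3696/625;  E_2 = 144/25
V_3 = 14/25·E_2 + (6/5)²·V_2 = 183456/15625;  E_3 = 864/125
V_4 = 14/25·E_3 + (6/5)²·V_3 = 8116416/390625;  E_4 = 5184/625


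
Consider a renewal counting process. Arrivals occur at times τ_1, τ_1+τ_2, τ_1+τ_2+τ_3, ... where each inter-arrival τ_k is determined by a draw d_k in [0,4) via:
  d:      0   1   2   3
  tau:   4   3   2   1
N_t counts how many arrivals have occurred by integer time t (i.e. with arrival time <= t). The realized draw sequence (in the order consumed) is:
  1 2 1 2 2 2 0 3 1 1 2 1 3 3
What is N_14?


draw d_1=1: τ_1=3, arrival time A_1=3
draw d_2=2: τ_2=2, arrival time A_2=5
draw d_3=1: τ_3=3, arrival time A_3=8
draw d_4=2: τ_4=2, arrival time A_4=10
draw d_5=2: τ_5=2, arrival time A_5=12
draw d_6=2: τ_6=2, arrival time A_6=14
draw d_7=0: τ_7=4, arrival time A_7=18
draw d_8=3: τ_8=1, arrival time A_8=19
draw d_9=1: τ_9=3, arrival time A_9=22
draw d_10=1: τ_10=3, arrival time A_10=25
draw d_11=2: τ_11=2, arrival time A_11=27
draw d_12=1: τ_12=3, arrival time A_12=30
draw d_13=3: τ_13=1, arrival time A_13=31
draw d_14=3: τ_14=1, arrival time A_14=32
N_t over t=0..14: 0:0 1:0 2:0 3:1 4:1 5:2 6:2 7:2 8:3 9:3 10:4 11:4 12:5 13:5 14:6

6


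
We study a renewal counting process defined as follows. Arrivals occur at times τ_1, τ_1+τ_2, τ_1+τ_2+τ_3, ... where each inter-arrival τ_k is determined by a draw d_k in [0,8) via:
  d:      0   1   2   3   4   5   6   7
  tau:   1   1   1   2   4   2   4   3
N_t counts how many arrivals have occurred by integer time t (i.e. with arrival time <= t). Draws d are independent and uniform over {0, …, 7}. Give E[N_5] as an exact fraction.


Inter-arrival values over d=0..7: [1, 1, 1, 2, 4, 2, 4, 3]
Each d has probability 1/8, so the pmf of τ is: f(1) = 3/8, f(2) = 1/4, f(3) = 1/8, f(4) = 1/4
Renewal equation for m(n) = E[N_n]: condition on τ_1 = k (if k <= n, one arrival plus a fresh copy on the remaining n−k steps): m(n) = F(n) + Σ_{k<=n} f(k)·m(n−k), where F(n) = P(τ <= n) and m(0) = 0
m(1) = F(1) = 3/8
m(2) = F(2) + f(1)·m(1) = 5/8 + 3/8·3/8 = 49/64
m(3) = F(3) + f(1)·m(2) + f(2)·m(1) = 3/4 + 3/8·49/64 + 1/4·3/8 = 579/512
m(4) = F(4) + f(1)·m(3) + f(2)·m(2) + f(3)·m(1) = 1 + 3/8·579/512 + 1/4·49/64 + 1/8·3/8 = 6809/4096
m(5) = F(5) + f(1)·m(4) + f(2)·m(3) + f(3)·m(2) + f(4)·m(1) = 1 + 3/8·6809/4096 + 1/4·579/512 + 1/8·49/64 + 1/4·3/8 = 68667/32768
E[N_5] = m(5) = 68667/32768

68667/32768


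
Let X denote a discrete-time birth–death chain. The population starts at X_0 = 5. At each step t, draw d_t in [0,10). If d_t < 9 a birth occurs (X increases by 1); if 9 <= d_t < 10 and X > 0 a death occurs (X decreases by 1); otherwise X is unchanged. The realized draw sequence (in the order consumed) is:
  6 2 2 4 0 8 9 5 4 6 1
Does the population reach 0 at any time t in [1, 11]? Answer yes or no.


no

t=0: X=5, d=6 → birth, X_1=6
t=1: X=6, d=2 → birth, X_2=7
t=2: X=7, d=2 → birth, X_3=8
t=3: X=8, d=4 → birth, X_4=9
t=4: X=9, d=0 → birth, X_5=10
t=5: X=10, d=8 → birth, X_6=11
t=6: X=11, d=9 → death, X_7=10
t=7: X=10, d=5 → birth, X_8=11
t=8: X=11, d=4 → birth, X_9=12
t=9: X=12, d=6 → birth, X_10=13
t=10: X=13, d=1 → birth, X_11=14


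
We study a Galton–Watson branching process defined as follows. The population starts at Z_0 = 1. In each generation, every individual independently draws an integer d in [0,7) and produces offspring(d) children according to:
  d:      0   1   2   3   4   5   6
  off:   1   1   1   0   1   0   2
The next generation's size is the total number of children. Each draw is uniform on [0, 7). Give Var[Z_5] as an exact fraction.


234083520/282475249

Outcome values over d=0..6: [1, 1, 1, 0, 1, 0, 2]
Σy = 6, Σy² = 8, M = 7
μ = 6/7 = 6/7,  σ² = 8/7 − (6/7)² = 20/49
V_0 = 0, E_0 = 1
V_1 = 20/49·E_0 + (6/7)²·V_0 = 20/49;  E_1 = 6/7
V_2 = 20/49·E_1 + (6/7)²·V_1 = 1560/2401;  E_2 = 36/49
V_3 = 20/49·E_2 + (6/7)²·V_2 = 91440/117649;  E_3 = 216/343
V_4 = 20/49·E_3 + (6/7)²·V_3 = 4773600/5764801;  E_4 = 1296/2401
V_5 = 20/49·E_4 + (6/7)²·V_4 = 234083520/282475249;  E_5 = 7776/16807


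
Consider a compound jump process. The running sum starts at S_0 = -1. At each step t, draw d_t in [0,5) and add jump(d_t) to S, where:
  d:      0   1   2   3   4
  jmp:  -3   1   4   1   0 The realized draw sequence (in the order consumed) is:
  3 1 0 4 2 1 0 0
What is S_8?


t=0: S=-1, d=3, jump=1, S_1=0
t=1: S=0, d=1, jump=1, S_2=1
t=2: S=1, d=0, jump=-3, S_3=-2
t=3: S=-2, d=4, jump=0, S_4=-2
t=4: S=-2, d=2, jump=4, S_5=2
t=5: S=2, d=1, jump=1, S_6=3
t=6: S=3, d=0, jump=-3, S_7=0
t=7: S=0, d=0, jump=-3, S_8=-3

-3


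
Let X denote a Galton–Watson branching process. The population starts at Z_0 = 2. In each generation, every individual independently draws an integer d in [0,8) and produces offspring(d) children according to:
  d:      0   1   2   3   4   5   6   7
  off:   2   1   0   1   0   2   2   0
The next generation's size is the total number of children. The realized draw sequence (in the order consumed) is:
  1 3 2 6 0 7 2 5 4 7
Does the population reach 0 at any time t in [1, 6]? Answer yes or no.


gen 0: Z_0=2, draws=[1, 3], offspring=[1, 1], Z_1=2
gen 1: Z_1=2, draws=[2, 6], offspring=[0, 2], Z_2=2
gen 2: Z_2=2, draws=[0, 7], offspring=[2, 0], Z_3=2
gen 3: Z_3=2, draws=[2, 5], offspring=[0, 2], Z_4=2
gen 4: Z_4=2, draws=[4, 7], offspring=[0, 0], Z_5=0
gen 5: Z_5=0, draws=[], offspring=[], Z_6=0

yes


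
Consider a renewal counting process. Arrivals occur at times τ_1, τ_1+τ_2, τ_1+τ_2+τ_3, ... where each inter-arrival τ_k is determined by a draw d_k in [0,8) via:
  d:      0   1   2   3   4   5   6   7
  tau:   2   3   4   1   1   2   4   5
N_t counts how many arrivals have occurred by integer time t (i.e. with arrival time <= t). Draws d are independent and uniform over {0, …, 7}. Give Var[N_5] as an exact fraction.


Inter-arrival values over d=0..7: [2, 3, 4, 1, 1, 2, 4, 5]
Each d has probability 1/8, so the pmf of τ is: f(1) = 1/4, f(2) = 1/4, f(3) = 1/8, f(4) = 1/4, f(5) = 1/8
Let p_n(j) = P(N_n = j), with p_0 = [1]. Condition on τ_1: p_n(0) = P(τ > n), and for j >= 1, p_n(j) = Σ_{k<=n} f(k)·p_{n−k}(j−1)
p_1 = [3/4, 1/4]  (j = 0..1)
p_2 = [1/2, 7/16, 1/16]  (j = 0..2)
p_3 = [3/8, 7/16, 11/64, 1/64]  (j = 0..3)
p_4 = [1/8, 9/16, 1/4, 15/256, 1/256]  (j = 0..4)
p_5 = [0, 1/2, 47/128, 29/256, 19/1024, 1/1024]  (j = 0..5)
E[N_5] = Σ j·p_5(j) = 1693/1024;  E[N_5²] = Σ j²·p_5(j) = 3389/1024
Var[N_5] = 3389/1024 − (1693/1024)² = 604087/1048576

604087/1048576


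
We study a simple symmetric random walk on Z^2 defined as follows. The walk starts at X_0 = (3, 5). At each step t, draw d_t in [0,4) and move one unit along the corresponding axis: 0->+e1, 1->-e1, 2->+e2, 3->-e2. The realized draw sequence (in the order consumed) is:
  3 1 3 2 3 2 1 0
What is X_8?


(2, 4)

t=0: X=(3, 5), d=3 → -e2, X_1=(3, 4)
t=1: X=(3, 4), d=1 → -e1, X_2=(2, 4)
t=2: X=(2, 4), d=3 → -e2, X_3=(2, 3)
t=3: X=(2, 3), d=2 → +e2, X_4=(2, 4)
t=4: X=(2, 4), d=3 → -e2, X_5=(2, 3)
t=5: X=(2, 3), d=2 → +e2, X_6=(2, 4)
t=6: X=(2, 4), d=1 → -e1, X_7=(1, 4)
t=7: X=(1, 4), d=0 → +e1, X_8=(2, 4)


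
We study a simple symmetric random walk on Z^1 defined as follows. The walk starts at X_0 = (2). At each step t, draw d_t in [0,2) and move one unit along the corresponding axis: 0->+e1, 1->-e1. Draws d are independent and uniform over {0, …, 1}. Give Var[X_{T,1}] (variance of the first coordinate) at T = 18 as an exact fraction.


Outcome values over d=0..1: [1, -1]
Σy = 0, Σy² = 2, M = 2
μ = 0/2 = 0,  σ² = 2/2 − (0)² = 1
Independent increments: Var[X_18] = 18·σ² = 18·(1) = 18

18


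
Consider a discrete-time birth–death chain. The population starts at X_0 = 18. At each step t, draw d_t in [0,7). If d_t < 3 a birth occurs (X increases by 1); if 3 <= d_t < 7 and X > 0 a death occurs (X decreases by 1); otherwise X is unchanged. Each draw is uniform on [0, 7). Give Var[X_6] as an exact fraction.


X can drop by at most 1 per step and X_0 = 18 > T = 6, so X_t >= 18 − t >= 12 > 0 for every t <= 6: the floor at 0 (the 'and X > 0' condition) never binds. Hence X_6 = X_0 + Σ_{t<6} Y_t with i.i.d. increments Y_t = y(d_t) ∈ {+1, −1, 0}.
Outcome values over d=0..6: [1, 1, 1, -1, -1, -1, -1]
Σy = -1, Σy² = 7, M = 7
μ = -1/7 = -1/7,  σ² = 7/7 − (-1/7)² = 48/49
Independent increments: Var[X_6] = 6·σ² = 6·(48/49) = 288/49

288/49


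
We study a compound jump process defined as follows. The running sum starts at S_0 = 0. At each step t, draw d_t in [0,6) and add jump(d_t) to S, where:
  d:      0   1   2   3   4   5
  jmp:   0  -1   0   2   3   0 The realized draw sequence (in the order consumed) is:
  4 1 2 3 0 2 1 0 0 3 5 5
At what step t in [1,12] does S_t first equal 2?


t=0: S=0, d=4, jump=3, S_1=3
t=1: S=3, d=1, jump=-1, S_2=2
t=2: S=2, d=2, jump=0, S_3=2
t=3: S=2, d=3, jump=2, S_4=4
t=4: S=4, d=0, jump=0, S_5=4
t=5: S=4, d=2, jump=0, S_6=4
t=6: S=4, d=1, jump=-1, S_7=3
t=7: S=3, d=0, jump=0, S_8=3
t=8: S=3, d=0, jump=0, S_9=3
t=9: S=3, d=3, jump=2, S_10=5
t=10: S=5, d=5, jump=0, S_11=5
t=11: S=5, d=5, jump=0, S_12=5

2


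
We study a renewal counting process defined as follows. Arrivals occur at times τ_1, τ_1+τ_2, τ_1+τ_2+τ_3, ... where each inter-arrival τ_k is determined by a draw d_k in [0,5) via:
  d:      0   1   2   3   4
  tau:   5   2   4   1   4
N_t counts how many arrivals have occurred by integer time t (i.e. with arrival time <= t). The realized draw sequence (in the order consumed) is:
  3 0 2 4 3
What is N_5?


1

draw d_1=3: τ_1=1, arrival time A_1=1
draw d_2=0: τ_2=5, arrival time A_2=6
draw d_3=2: τ_3=4, arrival time A_3=10
draw d_4=4: τ_4=4, arrival time A_4=14
draw d_5=3: τ_5=1, arrival time A_5=15
N_t over t=0..5: 0:0 1:1 2:1 3:1 4:1 5:1


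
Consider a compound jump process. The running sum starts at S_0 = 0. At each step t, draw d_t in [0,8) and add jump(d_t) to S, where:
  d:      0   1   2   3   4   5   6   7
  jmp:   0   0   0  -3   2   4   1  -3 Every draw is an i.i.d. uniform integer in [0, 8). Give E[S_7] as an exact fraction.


Outcome values over d=0..7: [0, 0, 0, -3, 2, 4, 1, -3]
Σy = 1, Σy² = 39, M = 8
μ = 1/8 = 1/8,  σ² = 39/8 − (1/8)² = 311/64
E[S_7] = 0 + 7·(1/8) = 7/8

7/8


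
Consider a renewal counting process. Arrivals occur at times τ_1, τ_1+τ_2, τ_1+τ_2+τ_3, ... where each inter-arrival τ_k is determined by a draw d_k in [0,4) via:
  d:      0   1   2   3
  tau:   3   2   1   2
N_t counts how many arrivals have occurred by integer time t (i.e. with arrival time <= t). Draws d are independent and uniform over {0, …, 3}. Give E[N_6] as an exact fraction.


Inter-arrival values over d=0..3: [3, 2, 1, 2]
Each d has probability 1/4, so the pmf of τ is: f(1) = 1/4, f(2) = 1/2, f(3) = 1/4
Renewal equation for m(n) = E[N_n]: condition on τ_1 = k (if k <= n, one arrival plus a fresh copy on the remaining n−k steps): m(n) = F(n) + Σ_{k<=n} f(k)·m(n−k), where F(n) = P(τ <= n) and m(0) = 0
m(1) = F(1) = 1/4
m(2) = F(2) + f(1)·m(1) = 3/4 + 1/4·1/4 = 13/16
m(3) = F(3) + f(1)·m(2) + f(2)·m(1) = 1 + 1/4·13/16 + 1/2·1/4 = 85/64
m(4) = F(4) + f(1)·m(3) + f(2)·m(2) + f(3)·m(1) = 1 + 1/4·85/64 + 1/2·13/16 + 1/4·1/4 = 461/256
m(5) = F(5) + f(1)·m(4) + f(2)·m(3) + f(3)·m(2) = 1 + 1/4·461/256 + 1/2·85/64 + 1/4·13/16 = 2373/1024
m(6) = F(6) + f(1)·m(5) + f(2)·m(4) + f(3)·m(3) = 1 + 1/4·2373/1024 + 1/2·461/256 + 1/4·85/64 = 11517/4096
E[N_6] = m(6) = 11517/4096

11517/4096


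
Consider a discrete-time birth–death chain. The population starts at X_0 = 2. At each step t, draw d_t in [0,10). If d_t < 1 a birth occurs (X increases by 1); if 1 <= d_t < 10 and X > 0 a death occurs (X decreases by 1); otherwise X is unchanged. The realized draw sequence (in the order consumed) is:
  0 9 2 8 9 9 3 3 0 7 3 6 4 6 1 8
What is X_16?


t=0: X=2, d=0 → birth, X_1=3
t=1: X=3, d=9 → death, X_2=2
t=2: X=2, d=2 → death, X_3=1
t=3: X=1, d=8 → death, X_4=0
t=4: X=0, d=9 → hold, X_5=0
t=5: X=0, d=9 → hold, X_6=0
t=6: X=0, d=3 → hold, X_7=0
t=7: X=0, d=3 → hold, X_8=0
t=8: X=0, d=0 → birth, X_9=1
t=9: X=1, d=7 → death, X_10=0
t=10: X=0, d=3 → hold, X_11=0
t=11: X=0, d=6 → hold, X_12=0
t=12: X=0, d=4 → hold, X_13=0
t=13: X=0, d=6 → hold, X_14=0
t=14: X=0, d=1 → hold, X_15=0
t=15: X=0, d=8 → hold, X_16=0

0


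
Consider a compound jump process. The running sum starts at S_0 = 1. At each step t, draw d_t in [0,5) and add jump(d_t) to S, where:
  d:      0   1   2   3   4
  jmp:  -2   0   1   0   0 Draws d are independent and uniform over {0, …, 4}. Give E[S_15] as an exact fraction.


Outcome values over d=0..4: [-2, 0, 1, 0, 0]
Σy = -1, Σy² = 5, M = 5
μ = -1/5 = -1/5,  σ² = 5/5 − (-1/5)² = 24/25
E[S_15] = 1 + 15·(-1/5) = -2

-2


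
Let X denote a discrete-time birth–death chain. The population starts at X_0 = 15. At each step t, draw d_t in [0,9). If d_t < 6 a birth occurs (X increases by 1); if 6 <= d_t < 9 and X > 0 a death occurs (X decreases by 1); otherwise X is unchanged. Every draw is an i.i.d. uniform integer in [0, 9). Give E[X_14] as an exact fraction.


59/3

X can drop by at most 1 per step and X_0 = 15 > T = 14, so X_t >= 15 − t >= 1 > 0 for every t <= 14: the floor at 0 (the 'and X > 0' condition) never binds. Hence X_14 = X_0 + Σ_{t<14} Y_t with i.i.d. increments Y_t = y(d_t) ∈ {+1, −1, 0}.
Outcome values over d=0..8: [1, 1, 1, 1, 1, 1, -1, -1, -1]
Σy = 3, Σy² = 9, M = 9
μ = 3/9 = 1/3,  σ² = 9/9 − (1/3)² = 8/9
E[X_14] = 15 + 14·(1/3) = 59/3


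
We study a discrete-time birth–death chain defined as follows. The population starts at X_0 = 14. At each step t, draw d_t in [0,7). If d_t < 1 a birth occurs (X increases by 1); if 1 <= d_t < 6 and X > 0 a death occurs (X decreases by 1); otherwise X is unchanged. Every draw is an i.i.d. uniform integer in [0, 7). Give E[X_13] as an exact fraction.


46/7

X can drop by at most 1 per step and X_0 = 14 > T = 13, so X_t >= 14 − t >= 1 > 0 for every t <= 13: the floor at 0 (the 'and X > 0' condition) never binds. Hence X_13 = X_0 + Σ_{t<13} Y_t with i.i.d. increments Y_t = y(d_t) ∈ {+1, −1, 0}.
Outcome values over d=0..6: [1, -1, -1, -1, -1, -1, 0]
Σy = -4, Σy² = 6, M = 7
μ = -4/7 = -4/7,  σ² = 6/7 − (-4/7)² = 26/49
E[X_13] = 14 + 13·(-4/7) = 46/7


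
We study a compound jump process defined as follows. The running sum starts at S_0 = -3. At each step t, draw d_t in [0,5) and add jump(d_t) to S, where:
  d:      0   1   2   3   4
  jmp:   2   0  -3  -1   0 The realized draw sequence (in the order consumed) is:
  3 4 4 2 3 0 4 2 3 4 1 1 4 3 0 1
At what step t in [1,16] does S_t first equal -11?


t=0: S=-3, d=3, jump=-1, S_1=-4
t=1: S=-4, d=4, jump=0, S_2=-4
t=2: S=-4, d=4, jump=0, S_3=-4
t=3: S=-4, d=2, jump=-3, S_4=-7
t=4: S=-7, d=3, jump=-1, S_5=-8
t=5: S=-8, d=0, jump=2, S_6=-6
t=6: S=-6, d=4, jump=0, S_7=-6
t=7: S=-6, d=2, jump=-3, S_8=-9
t=8: S=-9, d=3, jump=-1, S_9=-10
t=9: S=-10, d=4, jump=0, S_10=-10
t=10: S=-10, d=1, jump=0, S_11=-10
t=11: S=-10, d=1, jump=0, S_12=-10
t=12: S=-10, d=4, jump=0, S_13=-10
t=13: S=-10, d=3, jump=-1, S_14=-11
t=14: S=-11, d=0, jump=2, S_15=-9
t=15: S=-9, d=1, jump=0, S_16=-9

14


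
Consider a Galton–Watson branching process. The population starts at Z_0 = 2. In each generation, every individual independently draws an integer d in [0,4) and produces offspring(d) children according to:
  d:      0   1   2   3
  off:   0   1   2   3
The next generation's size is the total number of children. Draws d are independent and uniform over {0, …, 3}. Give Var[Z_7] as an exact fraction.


Outcome values over d=0..3: [0, 1, 2, 3]
Σy = 6, Σy² = 14, M = 4
μ = 6/4 = 3/2,  σ² = 14/4 − (3/2)² = 5/4
V_0 = 0, E_0 = 2
V_1 = 5/4·E_0 + (3/2)²·V_0 = 5/2;  E_1 = 3
V_2 = 5/4·E_1 + (3/2)²·V_1 = 75/8;  E_2 = 9/2
V_3 = 5/4·E_2 + (3/2)²·V_2 = 855/32;  E_3 = 27/4
V_4 = 5/4·E_3 + (3/2)²·V_3 = 8775/128;  E_4 = 81/8
V_5 = 5/4·E_4 + (3/2)²·V_4 = 85455/512;  E_5 = 243/16
V_6 = 5/4·E_5 + (3/2)²·V_5 = 807975/2048;  E_6 = 729/32
V_7 = 5/4·E_6 + (3/2)²·V_6 = 7505055/8192;  E_7 = 2187/64

7505055/8192


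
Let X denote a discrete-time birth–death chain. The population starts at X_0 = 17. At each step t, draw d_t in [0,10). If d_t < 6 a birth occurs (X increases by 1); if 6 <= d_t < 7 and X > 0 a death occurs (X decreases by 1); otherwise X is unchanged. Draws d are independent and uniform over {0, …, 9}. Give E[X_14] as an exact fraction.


X can drop by at most 1 per step and X_0 = 17 > T = 14, so X_t >= 17 − t >= 3 > 0 for every t <= 14: the floor at 0 (the 'and X > 0' condition) never binds. Hence X_14 = X_0 + Σ_{t<14} Y_t with i.i.d. increments Y_t = y(d_t) ∈ {+1, −1, 0}.
Outcome values over d=0..9: [1, 1, 1, 1, 1, 1, -1, 0, 0, 0]
Σy = 5, Σy² = 7, M = 10
μ = 5/10 = 1/2,  σ² = 7/10 − (1/2)² = 9/20
E[X_14] = 17 + 14·(1/2) = 24

24


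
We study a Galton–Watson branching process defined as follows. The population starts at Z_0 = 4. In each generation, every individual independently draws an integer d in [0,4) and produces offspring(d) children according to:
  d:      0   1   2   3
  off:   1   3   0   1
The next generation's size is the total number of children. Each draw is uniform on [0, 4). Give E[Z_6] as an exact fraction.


Outcome values over d=0..3: [1, 3, 0, 1]
Σy = 5, Σy² = 11, M = 4
μ = 5/4 = 5/4,  σ² = 11/4 − (5/4)² = 19/16
E[Z_0] = 4
E[Z_1] = 5/4·E[Z_0] = 5
E[Z_2] = 5/4·E[Z_1] = 25/4
E[Z_3] = 5/4·E[Z_2] = 125/16
E[Z_4] = 5/4·E[Z_3] = 625/64
E[Z_5] = 5/4·E[Z_4] = 3125/256
E[Z_6] = 5/4·E[Z_5] = 15625/1024

15625/1024


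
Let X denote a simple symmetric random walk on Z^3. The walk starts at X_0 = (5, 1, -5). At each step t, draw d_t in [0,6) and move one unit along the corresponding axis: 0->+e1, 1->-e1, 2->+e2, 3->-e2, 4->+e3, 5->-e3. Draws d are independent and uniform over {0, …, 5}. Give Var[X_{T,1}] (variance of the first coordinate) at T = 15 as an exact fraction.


Outcome values over d=0..5: [1, -1, 0, 0, 0, 0]
Σy = 0, Σy² = 2, M = 6
μ = 0/6 = 0,  σ² = 2/6 − (0)² = 1/3
Independent increments: Var[X_15] = 15·σ² = 15·(1/3) = 5

5


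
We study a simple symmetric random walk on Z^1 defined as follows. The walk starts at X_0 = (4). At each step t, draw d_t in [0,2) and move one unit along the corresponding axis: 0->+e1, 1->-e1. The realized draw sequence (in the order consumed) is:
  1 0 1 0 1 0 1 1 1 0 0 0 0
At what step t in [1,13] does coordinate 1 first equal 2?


8

t=0: X=(4), d=1 → -e1, X_1=(3)
t=1: X=(3), d=0 → +e1, X_2=(4)
t=2: X=(4), d=1 → -e1, X_3=(3)
t=3: X=(3), d=0 → +e1, X_4=(4)
t=4: X=(4), d=1 → -e1, X_5=(3)
t=5: X=(3), d=0 → +e1, X_6=(4)
t=6: X=(4), d=1 → -e1, X_7=(3)
t=7: X=(3), d=1 → -e1, X_8=(2)
t=8: X=(2), d=1 → -e1, X_9=(1)
t=9: X=(1), d=0 → +e1, X_10=(2)
t=10: X=(2), d=0 → +e1, X_11=(3)
t=11: X=(3), d=0 → +e1, X_12=(4)
t=12: X=(4), d=0 → +e1, X_13=(5)


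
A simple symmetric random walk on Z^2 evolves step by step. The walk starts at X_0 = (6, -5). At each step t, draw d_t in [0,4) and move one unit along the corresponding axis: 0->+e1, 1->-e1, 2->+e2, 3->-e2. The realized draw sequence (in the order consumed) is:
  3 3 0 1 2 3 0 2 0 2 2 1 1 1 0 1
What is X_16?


t=0: X=(6, -5), d=3 → -e2, X_1=(6, -6)
t=1: X=(6, -6), d=3 → -e2, X_2=(6, -7)
t=2: X=(6, -7), d=0 → +e1, X_3=(7, -7)
t=3: X=(7, -7), d=1 → -e1, X_4=(6, -7)
t=4: X=(6, -7), d=2 → +e2, X_5=(6, -6)
t=5: X=(6, -6), d=3 → -e2, X_6=(6, -7)
t=6: X=(6, -7), d=0 → +e1, X_7=(7, -7)
t=7: X=(7, -7), d=2 → +e2, X_8=(7, -6)
t=8: X=(7, -6), d=0 → +e1, X_9=(8, -6)
t=9: X=(8, -6), d=2 → +e2, X_10=(8, -5)
t=10: X=(8, -5), d=2 → +e2, X_11=(8, -4)
t=11: X=(8, -4), d=1 → -e1, X_12=(7, -4)
t=12: X=(7, -4), d=1 → -e1, X_13=(6, -4)
t=13: X=(6, -4), d=1 → -e1, X_14=(5, -4)
t=14: X=(5, -4), d=0 → +e1, X_15=(6, -4)
t=15: X=(6, -4), d=1 → -e1, X_16=(5, -4)

(5, -4)


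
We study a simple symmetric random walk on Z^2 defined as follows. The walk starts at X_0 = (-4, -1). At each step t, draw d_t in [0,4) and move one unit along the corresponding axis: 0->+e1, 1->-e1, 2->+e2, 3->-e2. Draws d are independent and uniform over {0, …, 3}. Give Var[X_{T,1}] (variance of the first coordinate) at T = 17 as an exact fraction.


17/2

Outcome values over d=0..3: [1, -1, 0, 0]
Σy = 0, Σy² = 2, M = 4
μ = 0/4 = 0,  σ² = 2/4 − (0)² = 1/2
Independent increments: Var[X_17] = 17·σ² = 17·(1/2) = 17/2


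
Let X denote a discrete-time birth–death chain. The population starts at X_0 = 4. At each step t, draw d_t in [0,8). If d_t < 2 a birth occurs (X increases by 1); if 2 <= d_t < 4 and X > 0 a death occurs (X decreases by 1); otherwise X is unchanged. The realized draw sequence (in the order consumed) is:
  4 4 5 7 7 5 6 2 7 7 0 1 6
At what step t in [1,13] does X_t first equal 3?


t=0: X=4, d=4 → hold, X_1=4
t=1: X=4, d=4 → hold, X_2=4
t=2: X=4, d=5 → hold, X_3=4
t=3: X=4, d=7 → hold, X_4=4
t=4: X=4, d=7 → hold, X_5=4
t=5: X=4, d=5 → hold, X_6=4
t=6: X=4, d=6 → hold, X_7=4
t=7: X=4, d=2 → death, X_8=3
t=8: X=3, d=7 → hold, X_9=3
t=9: X=3, d=7 → hold, X_10=3
t=10: X=3, d=0 → birth, X_11=4
t=11: X=4, d=1 → birth, X_12=5
t=12: X=5, d=6 → hold, X_13=5

8


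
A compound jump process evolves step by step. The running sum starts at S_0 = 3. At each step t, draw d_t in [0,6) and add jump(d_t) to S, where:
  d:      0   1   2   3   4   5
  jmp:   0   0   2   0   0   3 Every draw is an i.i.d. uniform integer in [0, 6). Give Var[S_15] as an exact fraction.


265/12

Outcome values over d=0..5: [0, 0, 2, 0, 0, 3]
Σy = 5, Σy² = 13, M = 6
μ = 5/6 = 5/6,  σ² = 13/6 − (5/6)² = 53/36
Independent increments: Var[S_15] = 15·σ² = 15·(53/36) = 265/12


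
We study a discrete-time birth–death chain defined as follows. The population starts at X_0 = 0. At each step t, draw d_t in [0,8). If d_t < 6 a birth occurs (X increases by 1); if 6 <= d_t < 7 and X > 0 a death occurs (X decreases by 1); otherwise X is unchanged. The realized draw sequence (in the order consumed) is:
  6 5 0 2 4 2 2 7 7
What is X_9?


6

t=0: X=0, d=6 → hold, X_1=0
t=1: X=0, d=5 → birth, X_2=1
t=2: X=1, d=0 → birth, X_3=2
t=3: X=2, d=2 → birth, X_4=3
t=4: X=3, d=4 → birth, X_5=4
t=5: X=4, d=2 → birth, X_6=5
t=6: X=5, d=2 → birth, X_7=6
t=7: X=6, d=7 → hold, X_8=6
t=8: X=6, d=7 → hold, X_9=6


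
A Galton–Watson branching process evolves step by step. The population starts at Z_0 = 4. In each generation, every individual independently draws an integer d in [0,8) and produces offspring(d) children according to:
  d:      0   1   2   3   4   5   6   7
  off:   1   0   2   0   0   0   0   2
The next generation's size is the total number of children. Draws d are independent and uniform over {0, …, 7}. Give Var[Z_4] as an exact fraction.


Outcome values over d=0..7: [1, 0, 2, 0, 0, 0, 0, 2]
Σy = 5, Σy² = 9, M = 8
μ = 5/8 = 5/8,  σ² = 9/8 − (5/8)² = 47/64
V_0 = 0, E_0 = 4
V_1 = 47/64·E_0 + (5/8)²·V_0 = 47/16;  E_1 = 5/2
V_2 = 47/64·E_1 + (5/8)²·V_1 = 3055/1024;  E_2 = 25/16
V_3 = 47/64·E_2 + (5/8)²·V_2 = 151575/65536;  E_3 = 125/128
V_4 = 47/64·E_3 + (5/8)²·V_3 = 6797375/4194304;  E_4 = 625/1024

6797375/4194304


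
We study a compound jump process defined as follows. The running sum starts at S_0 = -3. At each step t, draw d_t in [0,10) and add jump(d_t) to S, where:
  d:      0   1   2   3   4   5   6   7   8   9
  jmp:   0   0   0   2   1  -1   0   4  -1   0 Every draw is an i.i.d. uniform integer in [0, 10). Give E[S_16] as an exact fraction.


5

Outcome values over d=0..9: [0, 0, 0, 2, 1, -1, 0, 4, -1, 0]
Σy = 5, Σy² = 23, M = 10
μ = 5/10 = 1/2,  σ² = 23/10 − (1/2)² = 41/20
E[S_16] = -3 + 16·(1/2) = 5


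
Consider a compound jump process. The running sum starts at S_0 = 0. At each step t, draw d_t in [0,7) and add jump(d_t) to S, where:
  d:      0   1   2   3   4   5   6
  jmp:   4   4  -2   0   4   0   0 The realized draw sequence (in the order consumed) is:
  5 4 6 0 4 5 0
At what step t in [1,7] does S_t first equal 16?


t=0: S=0, d=5, jump=0, S_1=0
t=1: S=0, d=4, jump=4, S_2=4
t=2: S=4, d=6, jump=0, S_3=4
t=3: S=4, d=0, jump=4, S_4=8
t=4: S=8, d=4, jump=4, S_5=12
t=5: S=12, d=5, jump=0, S_6=12
t=6: S=12, d=0, jump=4, S_7=16

7


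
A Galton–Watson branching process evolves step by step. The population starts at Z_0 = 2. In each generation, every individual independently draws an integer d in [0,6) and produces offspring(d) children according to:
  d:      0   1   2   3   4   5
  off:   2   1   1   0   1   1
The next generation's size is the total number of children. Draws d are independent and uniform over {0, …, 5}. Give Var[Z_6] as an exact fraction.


4

Outcome values over d=0..5: [2, 1, 1, 0, 1, 1]
Σy = 6, Σy² = 8, M = 6
μ = 6/6 = 1,  σ² = 8/6 − (1)² = 1/3
V_0 = 0, E_0 = 2
V_1 = 1/3·E_0 + (1)²·V_0 = 2/3;  E_1 = 2
V_2 = 1/3·E_1 + (1)²·V_1 = 4/3;  E_2 = 2
V_3 = 1/3·E_2 + (1)²·V_2 = 2;  E_3 = 2
V_4 = 1/3·E_3 + (1)²·V_3 = 8/3;  E_4 = 2
V_5 = 1/3·E_4 + (1)²·V_4 = 10/3;  E_5 = 2
V_6 = 1/3·E_5 + (1)²·V_5 = 4;  E_6 = 2


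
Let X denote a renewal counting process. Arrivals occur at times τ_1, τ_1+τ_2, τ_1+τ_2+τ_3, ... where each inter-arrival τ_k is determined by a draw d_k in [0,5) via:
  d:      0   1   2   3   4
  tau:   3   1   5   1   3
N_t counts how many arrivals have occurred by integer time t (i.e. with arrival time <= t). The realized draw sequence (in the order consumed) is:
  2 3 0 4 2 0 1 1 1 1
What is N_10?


3

draw d_1=2: τ_1=5, arrival time A_1=5
draw d_2=3: τ_2=1, arrival time A_2=6
draw d_3=0: τ_3=3, arrival time A_3=9
draw d_4=4: τ_4=3, arrival time A_4=12
draw d_5=2: τ_5=5, arrival time A_5=17
draw d_6=0: τ_6=3, arrival time A_6=20
draw d_7=1: τ_7=1, arrival time A_7=21
draw d_8=1: τ_8=1, arrival time A_8=22
draw d_9=1: τ_9=1, arrival time A_9=23
draw d_10=1: τ_10=1, arrival time A_10=24
N_t over t=0..10: 0:0 1:0 2:0 3:0 4:0 5:1 6:2 7:2 8:2 9:3 10:3


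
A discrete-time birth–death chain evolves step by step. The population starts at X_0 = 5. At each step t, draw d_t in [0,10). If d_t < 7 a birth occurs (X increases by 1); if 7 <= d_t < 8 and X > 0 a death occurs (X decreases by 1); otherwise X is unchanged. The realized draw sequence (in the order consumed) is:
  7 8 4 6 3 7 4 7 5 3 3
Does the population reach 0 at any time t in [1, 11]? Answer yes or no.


no

t=0: X=5, d=7 → death, X_1=4
t=1: X=4, d=8 → hold, X_2=4
t=2: X=4, d=4 → birth, X_3=5
t=3: X=5, d=6 → birth, X_4=6
t=4: X=6, d=3 → birth, X_5=7
t=5: X=7, d=7 → death, X_6=6
t=6: X=6, d=4 → birth, X_7=7
t=7: X=7, d=7 → death, X_8=6
t=8: X=6, d=5 → birth, X_9=7
t=9: X=7, d=3 → birth, X_10=8
t=10: X=8, d=3 → birth, X_11=9


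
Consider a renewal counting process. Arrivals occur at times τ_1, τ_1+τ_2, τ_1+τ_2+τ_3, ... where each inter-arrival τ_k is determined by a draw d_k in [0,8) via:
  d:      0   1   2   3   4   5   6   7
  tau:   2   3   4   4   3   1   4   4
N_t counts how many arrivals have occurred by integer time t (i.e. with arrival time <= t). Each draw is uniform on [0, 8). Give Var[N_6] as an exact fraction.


Inter-arrival values over d=0..7: [2, 3, 4, 4, 3, 1, 4, 4]
Each d has probability 1/8, so the pmf of τ is: f(1) = 1/8, f(2) = 1/8, f(3) = 1/4, f(4) = 1/2
Let p_n(j) = P(N_n = j), with p_0 = [1]. Condition on τ_1: p_n(0) = P(τ > n), and for j >= 1, p_n(j) = Σ_{k<=n} f(k)·p_{n−k}(j−1)
p_1 = [7/8, 1/8]  (j = 0..1)
p_2 = [3/4, 15/64, 1/64]  (j = 0..2)
p_3 = [1/2, 29/64, 23/512, 1/512]  (j = 0..3)
p_4 = [0, 7/8, 15/128, 31/4096, 1/4096]  (j = 0..4)
p_5 = [0, 11/16, 147/512, 99/4096, 39/32768, 1/32768]  (j = 0..5)
p_6 = [0, 1/2, 109/256, 285/4096, 73/16384, 47/262144, 1/262144]  (j = 0..6)
E[N_6] = Σ j·p_6(j) = 413937/262144;  E[N_6²] = Σ j²·p_6(j) = 761595/262144
Var[N_6] = 761595/262144 − (413937/262144)² = 28303719711/68719476736

28303719711/68719476736


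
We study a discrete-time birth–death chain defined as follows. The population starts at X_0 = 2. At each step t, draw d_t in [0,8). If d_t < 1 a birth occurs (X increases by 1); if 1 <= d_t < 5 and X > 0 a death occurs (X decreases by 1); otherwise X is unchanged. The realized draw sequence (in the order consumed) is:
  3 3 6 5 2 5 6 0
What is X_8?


1

t=0: X=2, d=3 → death, X_1=1
t=1: X=1, d=3 → death, X_2=0
t=2: X=0, d=6 → hold, X_3=0
t=3: X=0, d=5 → hold, X_4=0
t=4: X=0, d=2 → hold, X_5=0
t=5: X=0, d=5 → hold, X_6=0
t=6: X=0, d=6 → hold, X_7=0
t=7: X=0, d=0 → birth, X_8=1


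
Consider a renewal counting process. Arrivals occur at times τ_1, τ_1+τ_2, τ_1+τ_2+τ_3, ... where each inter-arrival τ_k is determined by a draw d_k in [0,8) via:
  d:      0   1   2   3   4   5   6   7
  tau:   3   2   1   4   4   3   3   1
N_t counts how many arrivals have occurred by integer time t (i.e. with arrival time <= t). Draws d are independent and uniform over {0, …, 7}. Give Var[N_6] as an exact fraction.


Inter-arrival values over d=0..7: [3, 2, 1, 4, 4, 3, 3, 1]
Each d has probability 1/8, so the pmf of τ is: f(1) = 1/4, f(2) = 1/8, f(3) = 3/8, f(4) = 1/4
Let p_n(j) = P(N_n = j), with p_0 = [1]. Condition on τ_1: p_n(0) = P(τ > n), and for j >= 1, p_n(j) = Σ_{k<=n} f(k)·p_{n−k}(j−1)
p_1 = [3/4, 1/4]  (j = 0..1)
p_2 = [5/8, 5/16, 1/16]  (j = 0..2)
p_3 = [1/4, 5/8, 7/64, 1/64]  (j = 0..3)
p_4 = [0, 43/64, 37/128, 9/256, 1/256]  (j = 0..4)
p_5 = [0, 29/64, 109/256, 7/64, 11/1024, 1/1024]  (j = 0..5)
p_6 = [0, 1/4, 261/512, 51/256, 77/2048, 13/4096, 1/4096]  (j = 0..6)
E[N_6] = Σ j·p_6(j) = 8335/4096;  E[N_6²] = Σ j²·p_6(j) = 19545/4096
Var[N_6] = 19545/4096 − (8335/4096)² = 10584095/16777216

10584095/16777216


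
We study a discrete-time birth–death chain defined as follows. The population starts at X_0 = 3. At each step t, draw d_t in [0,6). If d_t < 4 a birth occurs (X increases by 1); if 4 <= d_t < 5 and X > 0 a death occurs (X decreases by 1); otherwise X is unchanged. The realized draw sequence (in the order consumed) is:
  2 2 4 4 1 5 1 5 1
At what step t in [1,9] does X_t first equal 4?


1

t=0: X=3, d=2 → birth, X_1=4
t=1: X=4, d=2 → birth, X_2=5
t=2: X=5, d=4 → death, X_3=4
t=3: X=4, d=4 → death, X_4=3
t=4: X=3, d=1 → birth, X_5=4
t=5: X=4, d=5 → hold, X_6=4
t=6: X=4, d=1 → birth, X_7=5
t=7: X=5, d=5 → hold, X_8=5
t=8: X=5, d=1 → birth, X_9=6


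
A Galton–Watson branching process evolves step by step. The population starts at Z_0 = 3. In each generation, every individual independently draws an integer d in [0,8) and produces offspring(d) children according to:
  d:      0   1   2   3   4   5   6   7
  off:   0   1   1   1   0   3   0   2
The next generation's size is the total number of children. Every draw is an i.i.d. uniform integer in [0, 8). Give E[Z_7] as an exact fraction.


Outcome values over d=0..7: [0, 1, 1, 1, 0, 3, 0, 2]
Σy = 8, Σy² = 16, M = 8
μ = 8/8 = 1,  σ² = 16/8 − (1)² = 1
E[Z_0] = 3
E[Z_1] = 1·E[Z_0] = 3
E[Z_2] = 1·E[Z_1] = 3
E[Z_3] = 1·E[Z_2] = 3
E[Z_4] = 1·E[Z_3] = 3
E[Z_5] = 1·E[Z_4] = 3
E[Z_6] = 1·E[Z_5] = 3
E[Z_7] = 1·E[Z_6] = 3

3


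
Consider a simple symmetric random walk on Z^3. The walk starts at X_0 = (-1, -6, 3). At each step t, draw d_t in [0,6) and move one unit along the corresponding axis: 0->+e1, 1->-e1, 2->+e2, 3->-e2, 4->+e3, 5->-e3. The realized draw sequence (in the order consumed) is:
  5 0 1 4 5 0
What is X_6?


(0, -6, 2)

t=0: X=(-1, -6, 3), d=5 → -e3, X_1=(-1, -6, 2)
t=1: X=(-1, -6, 2), d=0 → +e1, X_2=(0, -6, 2)
t=2: X=(0, -6, 2), d=1 → -e1, X_3=(-1, -6, 2)
t=3: X=(-1, -6, 2), d=4 → +e3, X_4=(-1, -6, 3)
t=4: X=(-1, -6, 3), d=5 → -e3, X_5=(-1, -6, 2)
t=5: X=(-1, -6, 2), d=0 → +e1, X_6=(0, -6, 2)


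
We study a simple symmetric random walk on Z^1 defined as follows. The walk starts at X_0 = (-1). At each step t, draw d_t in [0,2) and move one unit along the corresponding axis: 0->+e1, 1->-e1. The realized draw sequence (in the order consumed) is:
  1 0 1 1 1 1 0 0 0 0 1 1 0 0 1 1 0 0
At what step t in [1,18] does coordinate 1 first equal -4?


5

t=0: X=(-1), d=1 → -e1, X_1=(-2)
t=1: X=(-2), d=0 → +e1, X_2=(-1)
t=2: X=(-1), d=1 → -e1, X_3=(-2)
t=3: X=(-2), d=1 → -e1, X_4=(-3)
t=4: X=(-3), d=1 → -e1, X_5=(-4)
t=5: X=(-4), d=1 → -e1, X_6=(-5)
t=6: X=(-5), d=0 → +e1, X_7=(-4)
t=7: X=(-4), d=0 → +e1, X_8=(-3)
t=8: X=(-3), d=0 → +e1, X_9=(-2)
t=9: X=(-2), d=0 → +e1, X_10=(-1)
t=10: X=(-1), d=1 → -e1, X_11=(-2)
t=11: X=(-2), d=1 → -e1, X_12=(-3)
t=12: X=(-3), d=0 → +e1, X_13=(-2)
t=13: X=(-2), d=0 → +e1, X_14=(-1)
t=14: X=(-1), d=1 → -e1, X_15=(-2)
t=15: X=(-2), d=1 → -e1, X_16=(-3)
t=16: X=(-3), d=0 → +e1, X_17=(-2)
t=17: X=(-2), d=0 → +e1, X_18=(-1)


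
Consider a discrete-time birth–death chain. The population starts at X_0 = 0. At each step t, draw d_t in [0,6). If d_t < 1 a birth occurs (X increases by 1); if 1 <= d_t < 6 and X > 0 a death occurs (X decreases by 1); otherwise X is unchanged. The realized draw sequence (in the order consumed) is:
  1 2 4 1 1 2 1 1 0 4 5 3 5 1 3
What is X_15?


0

t=0: X=0, d=1 → hold, X_1=0
t=1: X=0, d=2 → hold, X_2=0
t=2: X=0, d=4 → hold, X_3=0
t=3: X=0, d=1 → hold, X_4=0
t=4: X=0, d=1 → hold, X_5=0
t=5: X=0, d=2 → hold, X_6=0
t=6: X=0, d=1 → hold, X_7=0
t=7: X=0, d=1 → hold, X_8=0
t=8: X=0, d=0 → birth, X_9=1
t=9: X=1, d=4 → death, X_10=0
t=10: X=0, d=5 → hold, X_11=0
t=11: X=0, d=3 → hold, X_12=0
t=12: X=0, d=5 → hold, X_13=0
t=13: X=0, d=1 → hold, X_14=0
t=14: X=0, d=3 → hold, X_15=0


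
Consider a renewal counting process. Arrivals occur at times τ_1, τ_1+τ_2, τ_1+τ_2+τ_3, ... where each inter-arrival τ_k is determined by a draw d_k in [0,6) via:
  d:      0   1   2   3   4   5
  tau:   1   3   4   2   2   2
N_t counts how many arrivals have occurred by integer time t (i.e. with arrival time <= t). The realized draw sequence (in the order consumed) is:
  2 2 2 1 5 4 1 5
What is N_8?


2

draw d_1=2: τ_1=4, arrival time A_1=4
draw d_2=2: τ_2=4, arrival time A_2=8
draw d_3=2: τ_3=4, arrival time A_3=12
draw d_4=1: τ_4=3, arrival time A_4=15
draw d_5=5: τ_5=2, arrival time A_5=17
draw d_6=4: τ_6=2, arrival time A_6=19
draw d_7=1: τ_7=3, arrival time A_7=22
draw d_8=5: τ_8=2, arrival time A_8=24
N_t over t=0..8: 0:0 1:0 2:0 3:0 4:1 5:1 6:1 7:1 8:2


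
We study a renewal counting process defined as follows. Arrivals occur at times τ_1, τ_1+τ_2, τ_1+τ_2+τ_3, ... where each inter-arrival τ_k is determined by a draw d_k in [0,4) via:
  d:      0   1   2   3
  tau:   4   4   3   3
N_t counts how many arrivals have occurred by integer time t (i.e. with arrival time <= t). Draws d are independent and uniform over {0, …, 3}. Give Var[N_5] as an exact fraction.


Inter-arrival values over d=0..3: [4, 4, 3, 3]
Each d has probability 1/4, so the pmf of τ is: f(3) = 1/2, f(4) = 1/2
Let p_n(j) = P(N_n = j), with p_0 = [1]. Condition on τ_1: p_n(0) = P(τ > n), and for j >= 1, p_n(j) = Σ_{k<=n} f(k)·p_{n−k}(j−1)
p_1 = [1]  (j = 0)
p_2 = [1]  (j = 0)
p_3 = [1/2, 1/2]  (j = 0..1)
p_4 = [0, 1]  (j = 0..1)
p_5 = [0, 1]  (j = 0..1)
E[N_5] = Σ j·p_5(j) = 1;  E[N_5²] = Σ j²·p_5(j) = 1
Var[N_5] = 1 − (1)² = 0

0


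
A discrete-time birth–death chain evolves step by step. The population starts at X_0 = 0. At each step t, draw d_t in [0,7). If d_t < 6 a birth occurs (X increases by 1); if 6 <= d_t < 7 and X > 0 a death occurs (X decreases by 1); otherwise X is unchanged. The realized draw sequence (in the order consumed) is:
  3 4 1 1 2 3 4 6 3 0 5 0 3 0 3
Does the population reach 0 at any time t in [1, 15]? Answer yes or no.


no

t=0: X=0, d=3 → birth, X_1=1
t=1: X=1, d=4 → birth, X_2=2
t=2: X=2, d=1 → birth, X_3=3
t=3: X=3, d=1 → birth, X_4=4
t=4: X=4, d=2 → birth, X_5=5
t=5: X=5, d=3 → birth, X_6=6
t=6: X=6, d=4 → birth, X_7=7
t=7: X=7, d=6 → death, X_8=6
t=8: X=6, d=3 → birth, X_9=7
t=9: X=7, d=0 → birth, X_10=8
t=10: X=8, d=5 → birth, X_11=9
t=11: X=9, d=0 → birth, X_12=10
t=12: X=10, d=3 → birth, X_13=11
t=13: X=11, d=0 → birth, X_14=12
t=14: X=12, d=3 → birth, X_15=13
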